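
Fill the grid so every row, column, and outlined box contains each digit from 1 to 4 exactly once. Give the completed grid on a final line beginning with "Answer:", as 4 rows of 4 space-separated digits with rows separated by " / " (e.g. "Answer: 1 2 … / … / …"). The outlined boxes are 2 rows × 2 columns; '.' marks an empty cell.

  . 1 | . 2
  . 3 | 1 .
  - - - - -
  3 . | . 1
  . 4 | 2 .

Step 1. [r1c1∈{4}] r1c1's peers cover all but 4, so r1c1=4.
Step 2. [r3c2∈{2}] r3c2 has the single candidate 2. So r3c2=2.
Step 3. [r2c1∈{2}] only 2 remains possible at r2c1, so r2c1=2.
Step 4. [r3c3∈{4}] r3c3 is down to just 4 ⇒ r3c3=4.
Step 5. [r2c4∈{4}] r2c4 is down to just 4. So r2c4=4.
Step 6. [r1c3∈{3}] only 3 remains possible at r1c3. So r1c3=3.
Step 7. [r4c4∈{3}] r4c4 has the single candidate 3. So r4c4=3.
Step 8. [r4c1∈{1}] r4c1 is down to just 1 ⇒ r4c1=1.

Answer: 4 1 3 2 / 2 3 1 4 / 3 2 4 1 / 1 4 2 3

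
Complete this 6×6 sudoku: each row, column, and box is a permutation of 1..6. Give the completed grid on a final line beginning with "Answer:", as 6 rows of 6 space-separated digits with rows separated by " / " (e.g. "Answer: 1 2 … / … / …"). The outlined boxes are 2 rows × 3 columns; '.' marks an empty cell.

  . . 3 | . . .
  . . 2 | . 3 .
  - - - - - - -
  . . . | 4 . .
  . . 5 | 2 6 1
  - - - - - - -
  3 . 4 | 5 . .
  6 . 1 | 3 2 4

Step 1. [r1c5∈{1,4,5}] col 5 places 4 nowhere but r1c5. So r1c5=4.
Step 2. [r3c1∈{1,2}] r3c1 is the only open cell in col 1 admitting 2 ⇒ r3c1=2.
Step 3. [r3c2∈{1,3,6}] 1 has one home in row 3: r3c2 ⇒ r3c2=1.
Step 4. [r5c6∈{6}] only 6 remains possible at r5c6. So r5c6=6.
Step 5. [r2c6∈{5}] nothing but 5 survives at r2c6 ⇒ r2c6=5.
Step 6. [r1c1∈{1,5}] r1c1 is the only open cell in col 1 admitting 5 ⇒ r1c1=5.
Step 7. [r1c2∈{6}] only 6 remains possible at r1c2 ⇒ r1c2=6.
Step 8. [r2c2∈{4}] r2c2 is down to just 4 ⇒ r2c2=4.
Step 9. [r1c4∈{1}] nothing but 1 survives at r1c4, so r1c4=1.
Step 10. [r3c5∈{5}] r3c5 is down to just 5 ⇒ r3c5=5.
Step 11. [r2c1∈{1}] only 1 remains possible at r2c1. So r2c1=1.
Step 12. [r1c6∈{2}] r1c6 has the single candidate 2. So r1c6=2.
Step 13. [r6c2∈{5}] r6c2 is down to just 5. So r6c2=5.
Step 14. [r4c2∈{3}] nothing but 3 survives at r4c2. So r4c2=3.
Step 15. [r5c5∈{1}] r5c5 has the single candidate 1 ⇒ r5c5=1.
Step 16. [r3c6∈{3}] r3c6's peers cover all but 3 ⇒ r3c6=3.
Step 17. [r2c4∈{6}] r2c4 is down to just 6 ⇒ r2c4=6.
Step 18. [r5c2∈{2}] only 2 remains possible at r5c2 ⇒ r5c2=2.
Step 19. [r4c1∈{4}] r4c1's peers cover all but 4. So r4c1=4.
Step 20. [r3c3∈{6}] only 6 remains possible at r3c3. So r3c3=6.

Answer: 5 6 3 1 4 2 / 1 4 2 6 3 5 / 2 1 6 4 5 3 / 4 3 5 2 6 1 / 3 2 4 5 1 6 / 6 5 1 3 2 4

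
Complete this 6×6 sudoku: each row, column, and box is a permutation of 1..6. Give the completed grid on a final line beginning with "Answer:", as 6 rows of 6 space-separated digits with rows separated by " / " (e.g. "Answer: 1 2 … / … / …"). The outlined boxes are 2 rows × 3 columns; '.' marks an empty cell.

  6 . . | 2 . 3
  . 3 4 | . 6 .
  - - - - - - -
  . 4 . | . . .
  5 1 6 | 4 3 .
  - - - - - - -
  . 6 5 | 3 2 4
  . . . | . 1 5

Step 1. [r2c6∈{1}] only 1 remains possible at r2c6 ⇒ r2c6=1.
Step 2. [r2c4∈{5}] r2c4 has the single candidate 5 ⇒ r2c4=5.
Step 3. [r6c1∈{2,3,4}] across row 6, 4 lands solely at r6c1, so r6c1=4.
Step 4. [r3c6∈{2,6}] in col 6, 6 fits only at r3c6 ⇒ r3c6=6.
Step 5. [r3c1∈{2,3}] r3c1 is the only open cell in col 1 admitting 3, so r3c1=3.
Step 6. [r6c3∈{2,3}] across row 6, 3 lands solely at r6c3. So r6c3=3.
Step 7. [r6c4∈{6}] r6c4's peers cover all but 6. So r6c4=6.
Step 8. [r3c3∈{2}] nothing but 2 survives at r3c3. So r3c3=2.
Step 9. [r2c1∈{2}] r2c1 is down to just 2, so r2c1=2.
Step 10. [r5c1∈{1}] nothing but 1 survives at r5c1 ⇒ r5c1=1.
Step 11. [r1c3∈{1}] r1c3 is down to just 1, so r1c3=1.
Step 12. [r6c2∈{2}] r6c2 is down to just 2. So r6c2=2.
Step 13. [r4c6∈{2}] nothing but 2 survives at r4c6 ⇒ r4c6=2.
Step 14. [r1c5∈{4}] r1c5 is down to just 4. So r1c5=4.
Step 15. [r1c2∈{5}] r1c2 is down to just 5 ⇒ r1c2=5.
Step 16. [r3c5∈{5}] r3c5 has the single candidate 5, so r3c5=5.
Step 17. [r3c4∈{1}] only 1 remains possible at r3c4. So r3c4=1.

Answer: 6 5 1 2 4 3 / 2 3 4 5 6 1 / 3 4 2 1 5 6 / 5 1 6 4 3 2 / 1 6 5 3 2 4 / 4 2 3 6 1 5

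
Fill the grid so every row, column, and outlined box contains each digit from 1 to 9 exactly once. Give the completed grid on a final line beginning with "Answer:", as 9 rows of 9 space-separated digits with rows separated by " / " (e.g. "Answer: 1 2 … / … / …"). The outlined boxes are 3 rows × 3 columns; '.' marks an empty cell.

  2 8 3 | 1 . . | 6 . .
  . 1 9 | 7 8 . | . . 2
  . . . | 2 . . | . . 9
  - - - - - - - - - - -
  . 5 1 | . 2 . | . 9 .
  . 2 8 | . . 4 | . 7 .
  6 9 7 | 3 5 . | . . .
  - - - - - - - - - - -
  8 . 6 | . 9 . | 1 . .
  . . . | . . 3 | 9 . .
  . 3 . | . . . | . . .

Step 1. [r4c1∈{3,4}] r4c1 is the only open cell in box 4 admitting 4, so r4c1=4.
Step 2. [r2c1∈{5}] r2c1's peers cover all but 5. So r2c1=5.
Step 3. [r1c9∈{4,5,7}] across row 1, 7 lands solely at r1c9. So r1c9=7.
Step 4. [r9c7∈{2,4,5,7,8}] in col 7, 7 fits only at r9c7. So r9c7=7.
Step 5. [r8c5∈{1,4,6,7}] col 5 places 7 nowhere but r8c5, so r8c5=7.
Step 6. [r8c2∈{4}] nothing but 4 survives at r8c2. So r8c2=4.
Step 7. [r3c8∈{1,3,4,5,8}] r3c8 is the only open cell in row 3 admitting 1 ⇒ r3c8=1.
Step 8. [r3c7∈{3,4,5,8}] r3c7 is the only open cell in row 3 admitting 8, so r3c7=8.
Step 9. [r1c8∈{4,5}] in box 3, 5 fits only at r1c8. So r1c8=5.
Step 10. [r4c7∈{3}] nothing but 3 survives at r4c7 ⇒ r4c7=3.
Step 11. [r2c6∈{6}] r2c6's peers cover all but 6 ⇒ r2c6=6.
Step 12. [r7c9∈{3,4,5}] r7c9 is the only open cell in col 9 admitting 3. So r7c9=3.
Step 13. [r3c6∈{5}] r3c6 has the single candidate 5 ⇒ r3c6=5.
Step 14. [r7c4∈{4,5}] 5 has one home in row 7: r7c4. So r7c4=5.
Step 15. [r9c4∈{4,6,8}] 4 has one home in col 4: r9c4 ⇒ r9c4=4.
Step 16. [r6c9∈{1,4,8}] across col 9, 4 lands solely at r6c9, so r6c9=4.
Step 17. [r5c9∈{1,5,6}] 1 has one home in col 9: r5c9 ⇒ r5c9=1.
Step 18. [r4c9∈{6,8}] across box 6, 6 lands solely at r4c9 ⇒ r4c9=6.
Step 19. [r6c8∈{2,8}] across box 6, 8 lands solely at r6c8 ⇒ r6c8=8.
Step 20. [r9c5∈{1,6}] r9c5 is the only open cell in col 5 admitting 1 ⇒ r9c5=1.
Step 21. [r8c4∈{6,8}] across box 8, 6 lands solely at r8c4 ⇒ r8c4=6.
Step 22. [r9c6∈{2,8}] 8 has one home in box 8: r9c6. So r9c6=8.
Step 23. [r8c8∈{2}] r8c8 is down to just 2, so r8c8=2.
Step 24. [r9c9∈{5}] r9c9's peers cover all but 5, so r9c9=5.
Step 25. [r2c8∈{3,4}] across row 2, 3 lands solely at r2c8, so r2c8=3.
Step 26. [r3c3∈{4}] r3c3's peers cover all but 4. So r3c3=4.
Step 27. [r3c1∈{7}] only 7 remains possible at r3c1 ⇒ r3c1=7.
Step 28. [r5c5∈{6}] r5c5's peers cover all but 6 ⇒ r5c5=6.
Step 29. [r9c1∈{9}] only 9 remains possible at r9c1 ⇒ r9c1=9.
Step 30. [r3c5∈{3}] r3c5 is down to just 3, so r3c5=3.
Step 31. [r3c2∈{6}] r3c2 is down to just 6. So r3c2=6.
Step 32. [r7c8∈{4}] r7c8 is down to just 4. So r7c8=4.
Step 33. [r4c6∈{7}] r4c6 is down to just 7 ⇒ r4c6=7.
Step 34. [r5c1∈{3}] r5c1's peers cover all but 3. So r5c1=3.
Step 35. [r5c7∈{5}] r5c7 has the single candidate 5. So r5c7=5.
Step 36. [r8c1∈{1}] only 1 remains possible at r8c1, so r8c1=1.
Step 37. [r8c9∈{8}] nothing but 8 survives at r8c9 ⇒ r8c9=8.
Step 38. [r9c3∈{2}] only 2 remains possible at r9c3. So r9c3=2.
Step 39. [r9c8∈{6}] nothing but 6 survives at r9c8. So r9c8=6.
Step 40. [r6c6∈{1}] only 1 remains possible at r6c6. So r6c6=1.
Step 41. [r7c2∈{7}] only 7 remains possible at r7c2. So r7c2=7.
Step 42. [r4c4∈{8}] r4c4 has the single candidate 8 ⇒ r4c4=8.
Step 43. [r1c5∈{4}] only 4 remains possible at r1c5. So r1c5=4.
Step 44. [r1c6∈{9}] nothing but 9 survives at r1c6, so r1c6=9.
Step 45. [r5c4∈{9}] r5c4's peers cover all but 9, so r5c4=9.
Step 46. [r7c6∈{2}] r7c6's peers cover all but 2 ⇒ r7c6=2.
Step 47. [r8c3∈{5}] only 5 remains possible at r8c3 ⇒ r8c3=5.
Step 48. [r6c7∈{2}] r6c7 is down to just 2. So r6c7=2.
Step 49. [r2c7∈{4}] r2c7's peers cover all but 4 ⇒ r2c7=4.

Answer: 2 8 3 1 4 9 6 5 7 / 5 1 9 7 8 6 4 3 2 / 7 6 4 2 3 5 8 1 9 / 4 5 1 8 2 7 3 9 6 / 3 2 8 9 6 4 5 7 1 / 6 9 7 3 5 1 2 8 4 / 8 7 6 5 9 2 1 4 3 / 1 4 5 6 7 3 9 2 8 / 9 3 2 4 1 8 7 6 5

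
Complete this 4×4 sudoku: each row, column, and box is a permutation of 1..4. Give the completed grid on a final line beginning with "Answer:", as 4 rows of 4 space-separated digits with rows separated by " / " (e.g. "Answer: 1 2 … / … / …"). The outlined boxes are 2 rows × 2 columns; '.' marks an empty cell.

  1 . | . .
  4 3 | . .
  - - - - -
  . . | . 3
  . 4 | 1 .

Step 1. [r2c3∈{2}] nothing but 2 survives at r2c3. So r2c3=2.
Step 2. [r3c1∈{2}] nothing but 2 survives at r3c1 ⇒ r3c1=2.
Step 3. [r1c3∈{3,4}] r1c3 is the only open cell in row 1 admitting 3. So r1c3=3.
Step 4. [r3c2∈{1}] only 1 remains possible at r3c2. So r3c2=1.
Step 5. [r4c4∈{2}] r4c4's peers cover all but 2. So r4c4=2.
Step 6. [r1c4∈{4}] only 4 remains possible at r1c4. So r1c4=4.
Step 7. [r1c2∈{2}] r1c2 is down to just 2, so r1c2=2.
Step 8. [r4c1∈{3}] only 3 remains possible at r4c1, so r4c1=3.
Step 9. [r3c3∈{4}] only 4 remains possible at r3c3 ⇒ r3c3=4.
Step 10. [r2c4∈{1}] r2c4 has the single candidate 1, so r2c4=1.

Answer: 1 2 3 4 / 4 3 2 1 / 2 1 4 3 / 3 4 1 2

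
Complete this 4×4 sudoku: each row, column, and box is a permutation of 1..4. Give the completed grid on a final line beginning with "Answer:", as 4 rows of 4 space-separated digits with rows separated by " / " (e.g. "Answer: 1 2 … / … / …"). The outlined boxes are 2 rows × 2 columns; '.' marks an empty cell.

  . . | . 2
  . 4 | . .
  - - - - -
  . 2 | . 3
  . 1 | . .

Step 1. [r1c3∈{1,3,4}] r1c3 is the only open cell in row 1 admitting 4. So r1c3=4.
Step 2. [r4c1∈{3,4}] 3 has one home in row 4: r4c1, so r4c1=3.
Step 3. [r2c4∈{1}] nothing but 1 survives at r2c4. So r2c4=1.
Step 4. [r3c3∈{1}] only 1 remains possible at r3c3. So r3c3=1.
Step 5. [r4c3∈{2}] r4c3 has the single candidate 2 ⇒ r4c3=2.
Step 6. [r3c1∈{4}] r3c1's peers cover all but 4. So r3c1=4.
Step 7. [r2c1∈{2}] nothing but 2 survives at r2c1 ⇒ r2c1=2.
Step 8. [r1c2∈{3}] nothing but 3 survives at r1c2 ⇒ r1c2=3.
Step 9. [r4c4∈{4}] nothing but 4 survives at r4c4. So r4c4=4.
Step 10. [r2c3∈{3}] r2c3 has the single candidate 3 ⇒ r2c3=3.
Step 11. [r1c1∈{1}] r1c1 has the single candidate 1, so r1c1=1.

Answer: 1 3 4 2 / 2 4 3 1 / 4 2 1 3 / 3 1 2 4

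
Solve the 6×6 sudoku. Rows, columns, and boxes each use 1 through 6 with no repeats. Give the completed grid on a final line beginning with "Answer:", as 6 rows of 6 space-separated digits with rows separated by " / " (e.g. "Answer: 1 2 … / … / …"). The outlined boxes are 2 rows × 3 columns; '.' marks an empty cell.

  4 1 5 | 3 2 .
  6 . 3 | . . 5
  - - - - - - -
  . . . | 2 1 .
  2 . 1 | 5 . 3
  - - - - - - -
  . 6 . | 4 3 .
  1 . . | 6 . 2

Step 1. [r3c6∈{4,6}] in col 6, 4 fits only at r3c6 ⇒ r3c6=4.
Step 2. [r6c2∈{3,4,5}] across row 6, 3 lands solely at r6c2. So r6c2=3.
Step 3. [r3c2∈{5}] only 5 remains possible at r3c2 ⇒ r3c2=5.
Step 4. [r3c3∈{6}] only 6 remains possible at r3c3, so r3c3=6.
Step 5. [r1c6∈{6}] r1c6's peers cover all but 6, so r1c6=6.
Step 6. [r6c3∈{4}] r6c3 has the single candidate 4. So r6c3=4.
Step 7. [r5c6∈{1}] nothing but 1 survives at r5c6. So r5c6=1.
Step 8. [r6c5∈{5}] r6c5 has the single candidate 5. So r6c5=5.
Step 9. [r2c4∈{1}] r2c4 is down to just 1 ⇒ r2c4=1.
Step 10. [r5c3∈{2}] r5c3 is down to just 2, so r5c3=2.
Step 11. [r5c1∈{5}] r5c1's peers cover all but 5, so r5c1=5.
Step 12. [r4c5∈{6}] r4c5 has the single candidate 6 ⇒ r4c5=6.
Step 13. [r3c1∈{3}] r3c1 is down to just 3. So r3c1=3.
Step 14. [r2c5∈{4}] r2c5 is down to just 4, so r2c5=4.
Step 15. [r2c2∈{2}] r2c2 has the single candidate 2 ⇒ r2c2=2.
Step 16. [r4c2∈{4}] nothing but 4 survives at r4c2 ⇒ r4c2=4.

Answer: 4 1 5 3 2 6 / 6 2 3 1 4 5 / 3 5 6 2 1 4 / 2 4 1 5 6 3 / 5 6 2 4 3 1 / 1 3 4 6 5 2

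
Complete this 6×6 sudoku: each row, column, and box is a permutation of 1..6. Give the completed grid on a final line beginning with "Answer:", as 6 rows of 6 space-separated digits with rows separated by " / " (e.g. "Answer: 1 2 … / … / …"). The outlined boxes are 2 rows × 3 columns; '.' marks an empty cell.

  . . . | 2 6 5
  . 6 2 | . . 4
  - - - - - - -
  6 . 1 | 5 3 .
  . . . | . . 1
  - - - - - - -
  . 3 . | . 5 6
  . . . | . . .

Step 1. [r5c3∈{4}] r5c3's peers cover all but 4, so r5c3=4.
Step 2. [r3c2∈{2,4}] r3c2 is the only open cell in row 3 admitting 4 ⇒ r3c2=4.
Step 3. [r2c1∈{1,3,5}] in row 2, 5 fits only at r2c1, so r2c1=5.
Step 4. [r5c1∈{1,2}] in row 5, 2 fits only at r5c1 ⇒ r5c1=2.
Step 5. [r6c1∈{1}] only 1 remains possible at r6c1. So r6c1=1.
Step 6. [r6c2∈{5}] r6c2 has the single candidate 5 ⇒ r6c2=5.
Step 7. [r2c4∈{1,3}] 3 has one home in row 2: r2c4, so r2c4=3.
Step 8. [r1c3∈{3}] r1c3 has the single candidate 3, so r1c3=3.
Step 9. [r3c6∈{2}] r3c6 is down to just 2. So r3c6=2.
Step 10. [r4c5∈{4}] r4c5's peers cover all but 4 ⇒ r4c5=4.
Step 11. [r6c4∈{4}] only 4 remains possible at r6c4 ⇒ r6c4=4.
Step 12. [r2c5∈{1}] only 1 remains possible at r2c5, so r2c5=1.
Step 13. [r1c2∈{1}] nothing but 1 survives at r1c2, so r1c2=1.
Step 14. [r1c1∈{4}] nothing but 4 survives at r1c1. So r1c1=4.
Step 15. [r6c5∈{2}] r6c5's peers cover all but 2, so r6c5=2.
Step 16. [r5c4∈{1}] r5c4 is down to just 1. So r5c4=1.
Step 17. [r4c4∈{6}] r4c4 is down to just 6. So r4c4=6.
Step 18. [r4c1∈{3}] nothing but 3 survives at r4c1, so r4c1=3.
Step 19. [r4c3∈{5}] r4c3 is down to just 5. So r4c3=5.
Step 20. [r6c3∈{6}] nothing but 6 survives at r6c3, so r6c3=6.
Step 21. [r4c2∈{2}] r4c2 has the single candidate 2, so r4c2=2.
Step 22. [r6c6∈{3}] r6c6 has the single candidate 3. So r6c6=3.

Answer: 4 1 3 2 6 5 / 5 6 2 3 1 4 / 6 4 1 5 3 2 / 3 2 5 6 4 1 / 2 3 4 1 5 6 / 1 5 6 4 2 3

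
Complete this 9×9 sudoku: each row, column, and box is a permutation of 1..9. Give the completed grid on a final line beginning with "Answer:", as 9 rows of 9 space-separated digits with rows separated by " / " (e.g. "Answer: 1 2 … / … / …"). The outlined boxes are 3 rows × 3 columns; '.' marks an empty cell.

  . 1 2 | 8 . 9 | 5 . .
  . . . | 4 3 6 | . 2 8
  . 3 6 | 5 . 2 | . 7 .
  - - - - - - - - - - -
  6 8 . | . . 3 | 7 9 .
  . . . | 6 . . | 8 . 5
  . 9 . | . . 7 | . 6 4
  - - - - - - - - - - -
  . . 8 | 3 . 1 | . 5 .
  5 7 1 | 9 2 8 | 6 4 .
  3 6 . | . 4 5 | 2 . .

Step 1. [r7c7∈{9}] r7c7's peers cover all but 9 ⇒ r7c7=9.
Step 2. [r3c5∈{1}] only 1 remains possible at r3c5. So r3c5=1.
Step 3. [r4c3∈{4,5}] r4c3 is the only open cell in row 4 admitting 4, so r4c3=4.
Step 4. [r6c7∈{1,3}] 3 has one home in col 7: r6c7 ⇒ r6c7=3.
Step 5. [r5c2∈{2}] r5c2's peers cover all but 2, so r5c2=2.
Step 6. [r5c8∈{1}] r5c8's peers cover all but 1 ⇒ r5c8=1.
Step 7. [r5c1∈{7}] r5c1's peers cover all but 7, so r5c1=7.
Step 8. [r9c4∈{7}] r9c4 has the single candidate 7, so r9c4=7.
Step 9. [r4c4∈{1,2}] row 4 places 1 nowhere but r4c4 ⇒ r4c4=1.
Step 10. [r6c3∈{5}] r6c3 is down to just 5. So r6c3=5.
Step 11. [r3c1∈{4,8,9}] row 3 places 8 nowhere but r3c1 ⇒ r3c1=8.
Step 12. [r1c8∈{3}] nothing but 3 survives at r1c8 ⇒ r1c8=3.
Step 13. [r1c1∈{4}] only 4 remains possible at r1c1 ⇒ r1c1=4.
Step 14. [r2c1∈{9}] only 9 remains possible at r2c1, so r2c1=9.
Step 15. [r8c9∈{3}] r8c9 is down to just 3. So r8c9=3.
Step 16. [r7c5∈{6}] r7c5's peers cover all but 6, so r7c5=6.
Step 17. [r3c9∈{9}] r3c9 is down to just 9, so r3c9=9.
Step 18. [r2c3∈{7}] only 7 remains possible at r2c3 ⇒ r2c3=7.
Step 19. [r2c2∈{5}] r2c2 is down to just 5, so r2c2=5.
Step 20. [r4c5∈{5}] nothing but 5 survives at r4c5 ⇒ r4c5=5.
Step 21. [r2c7∈{1}] r2c7's peers cover all but 1. So r2c7=1.
Step 22. [r5c5∈{9}] only 9 remains possible at r5c5, so r5c5=9.
Step 23. [r7c9∈{7}] only 7 remains possible at r7c9 ⇒ r7c9=7.
Step 24. [r9c3∈{9}] nothing but 9 survives at r9c3. So r9c3=9.
Step 25. [r7c1∈{2}] r7c1 is down to just 2, so r7c1=2.
Step 26. [r9c8∈{8}] nothing but 8 survives at r9c8, so r9c8=8.
Step 27. [r3c7∈{4}] nothing but 4 survives at r3c7. So r3c7=4.
Step 28. [r5c6∈{4}] only 4 remains possible at r5c6, so r5c6=4.
Step 29. [r5c3∈{3}] nothing but 3 survives at r5c3 ⇒ r5c3=3.
Step 30. [r4c9∈{2}] r4c9 has the single candidate 2 ⇒ r4c9=2.
Step 31. [r6c4∈{2}] r6c4 is down to just 2, so r6c4=2.
Step 32. [r1c9∈{6}] r1c9 is down to just 6, so r1c9=6.
Step 33. [r1c5∈{7}] r1c5's peers cover all but 7 ⇒ r1c5=7.
Step 34. [r7c2∈{4}] r7c2 has the single candidate 4 ⇒ r7c2=4.
Step 35. [r9c9∈{1}] only 1 remains possible at r9c9. So r9c9=1.
Step 36. [r6c1∈{1}] r6c1 is down to just 1. So r6c1=1.
Step 37. [r6c5∈{8}] only 8 remains possible at r6c5, so r6c5=8.

Answer: 4 1 2 8 7 9 5 3 6 / 9 5 7 4 3 6 1 2 8 / 8 3 6 5 1 2 4 7 9 / 6 8 4 1 5 3 7 9 2 / 7 2 3 6 9 4 8 1 5 / 1 9 5 2 8 7 3 6 4 / 2 4 8 3 6 1 9 5 7 / 5 7 1 9 2 8 6 4 3 / 3 6 9 7 4 5 2 8 1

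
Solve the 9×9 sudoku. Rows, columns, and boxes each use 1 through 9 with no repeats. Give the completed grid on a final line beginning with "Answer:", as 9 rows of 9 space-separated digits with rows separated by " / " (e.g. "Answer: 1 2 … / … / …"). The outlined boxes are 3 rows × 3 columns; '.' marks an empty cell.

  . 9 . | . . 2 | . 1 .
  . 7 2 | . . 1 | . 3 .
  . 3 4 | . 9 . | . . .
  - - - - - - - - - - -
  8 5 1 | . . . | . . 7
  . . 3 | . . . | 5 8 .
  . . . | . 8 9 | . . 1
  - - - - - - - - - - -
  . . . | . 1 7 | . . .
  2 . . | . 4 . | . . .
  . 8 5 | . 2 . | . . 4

Step 1. [r6c4∈{2,3,4,5,6,7}] r6c4 is the only open cell in row 6 admitting 5. So r6c4=5.
Step 2. [r6c7∈{2,3,4,6}] row 6 places 3 nowhere but r6c7 ⇒ r6c7=3.
Step 3. [r8c6∈{3,5,6,8}] 5 has one home in box 8: r8c6 ⇒ r8c6=5.
Step 4. [r5c1∈{4,6,7,9}] across box 4, 9 lands solely at r5c1, so r5c1=9.
Step 5. [r3c6∈{6,8}] across col 6, 8 lands solely at r3c6, so r3c6=8.
Step 6. [r5c4∈{1,2,4,6,7}] row 5 places 1 nowhere but r5c4 ⇒ r5c4=1.
Step 7. [r4c4∈{2,3,4,6}] 2 has one home in col 4: r4c4, so r4c4=2.
Step 8. [r3c1∈{1,5,6}] r3c1 is the only open cell in row 3 admitting 1 ⇒ r3c1=1.
Step 9. [r9c7∈{1,6,7,9}] in row 9, 1 fits only at r9c7, so r9c7=1.
Step 10. [r1c3∈{6,8}] in col 3, 8 fits only at r1c3, so r1c3=8.
Step 11. [r5c5∈{6,7}] row 5 places 7 nowhere but r5c5, so r5c5=7.
Step 12. [r6c1∈{4,6,7}] col 1 has a naked pair {5,6} at r1c1 and r2c1. So r6c1≠6.
Step 13. [r1c5∈{3,5,6}] row 1 has a naked pair {5,6} at r1c1 and r1c9, so r1c5≠5.
Step 14. [r2c5∈{5,6}] 5 has one home in col 5: r2c5 ⇒ r2c5=5.
Step 15. [r2c1∈{6}] only 6 remains possible at r2c1 ⇒ r2c1=6.
Step 16. [r2c4∈{4}] r2c4's peers cover all but 4, so r2c4=4.
Step 17. [r1c7∈{4,6,7}] 4 has one home in row 1: r1c7 ⇒ r1c7=4.
Step 18. [r1c4∈{3,6,7}] in row 1, 7 fits only at r1c4, so r1c4=7.
Step 19. [r3c4∈{6}] only 6 remains possible at r3c4. So r3c4=6.
Step 20. [r4c5∈{3,6}] r4c5 is the only open cell in col 5 admitting 6. So r4c5=6.
Step 21. [r4c7∈{9}] only 9 remains possible at r4c7, so r4c7=9.
Step 22. [r1c9∈{5,6}] r1c9 is the only open cell in row 1 admitting 6. So r1c9=6.
Step 23. [r6c8∈{2,4,6}] across box 6, 6 lands solely at r6c8 ⇒ r6c8=6.
Step 24. [r5c2∈{2,4,6}] row 5 places 6 nowhere but r5c2. So r5c2=6.
Step 25. [r2c9∈{8,9}] in row 2, 9 fits only at r2c9, so r2c9=9.
Step 26. [r6c3∈{7}] nothing but 7 survives at r6c3, so r6c3=7.
Step 27. [r4c6∈{3,4}] r4c6 is the only open cell in row 4 admitting 3 ⇒ r4c6=3.
Step 28. [r2c7∈{8}] r2c7's peers cover all but 8 ⇒ r2c7=8.
Step 29. [r7c2∈{4}] r7c2's peers cover all but 4, so r7c2=4.
Step 30. [r7c1∈{3}] r7c1's peers cover all but 3, so r7c1=3.
Step 31. [r8c9∈{3,8}] across col 9, 3 lands solely at r8c9 ⇒ r8c9=3.
Step 32. [r7c9∈{2,5,8}] col 9 places 8 nowhere but r7c9 ⇒ r7c9=8.
Step 33. [r7c4∈{9}] only 9 remains possible at r7c4 ⇒ r7c4=9.
Step 34. [r7c8∈{2,5}] row 7 places 5 nowhere but r7c8 ⇒ r7c8=5.
Step 35. [r3c8∈{2,7}] col 8 places 2 nowhere but r3c8. So r3c8=2.
Step 36. [r9c8∈{7,9}] r9c8 is the only open cell in row 9 admitting 9 ⇒ r9c8=9.
Step 37. [r7c3∈{6}] r7c3 has the single candidate 6, so r7c3=6.
Step 38. [r8c8∈{7}] r8c8's peers cover all but 7 ⇒ r8c8=7.
Step 39. [r3c7∈{7}] nothing but 7 survives at r3c7, so r3c7=7.
Step 40. [r3c9∈{5}] r3c9 has the single candidate 5, so r3c9=5.
Step 41. [r6c1∈{4}] r6c1 has the single candidate 4 ⇒ r6c1=4.
Step 42. [r1c1∈{5}] nothing but 5 survives at r1c1, so r1c1=5.
Step 43. [r5c9∈{2}] r5c9 has the single candidate 2, so r5c9=2.
Step 44. [r6c2∈{2}] only 2 remains possible at r6c2, so r6c2=2.
Step 45. [r7c7∈{2}] nothing but 2 survives at r7c7, so r7c7=2.
Step 46. [r5c6∈{4}] only 4 remains possible at r5c6 ⇒ r5c6=4.
Step 47. [r8c3∈{9}] r8c3 is down to just 9. So r8c3=9.
Step 48. [r1c5∈{3}] r1c5 is down to just 3 ⇒ r1c5=3.
Step 49. [r4c8∈{4}] only 4 remains possible at r4c8, so r4c8=4.
Step 50. [r8c4∈{8}] nothing but 8 survives at r8c4, so r8c4=8.
Step 51. [r9c4∈{3}] r9c4 is down to just 3. So r9c4=3.
Step 52. [r9c6∈{6}] nothing but 6 survives at r9c6, so r9c6=6.
Step 53. [r8c7∈{6}] r8c7 has the single candidate 6, so r8c7=6.
Step 54. [r9c1∈{7}] only 7 remains possible at r9c1 ⇒ r9c1=7.
Step 55. [r8c2∈{1}] only 1 remains possible at r8c2. So r8c2=1.

Answer: 5 9 8 7 3 2 4 1 6 / 6 7 2 4 5 1 8 3 9 / 1 3 4 6 9 8 7 2 5 / 8 5 1 2 6 3 9 4 7 / 9 6 3 1 7 4 5 8 2 / 4 2 7 5 8 9 3 6 1 / 3 4 6 9 1 7 2 5 8 / 2 1 9 8 4 5 6 7 3 / 7 8 5 3 2 6 1 9 4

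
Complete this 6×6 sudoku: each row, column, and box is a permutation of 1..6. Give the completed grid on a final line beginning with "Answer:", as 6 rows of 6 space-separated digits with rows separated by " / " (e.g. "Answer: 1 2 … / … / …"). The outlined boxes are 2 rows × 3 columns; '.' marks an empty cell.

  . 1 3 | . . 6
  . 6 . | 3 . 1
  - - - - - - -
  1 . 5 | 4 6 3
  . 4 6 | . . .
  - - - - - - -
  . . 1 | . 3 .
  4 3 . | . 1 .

Step 1. [r6c3∈{2}] r6c3's peers cover all but 2, so r6c3=2.
Step 2. [r6c6∈{5}] only 5 remains possible at r6c6 ⇒ r6c6=5.
Step 3. [r4c6∈{2}] r4c6 is down to just 2 ⇒ r4c6=2.
Step 4. [r1c5∈{2,4,5}] r1c5 is the only open cell in row 1 admitting 4, so r1c5=4.
Step 5. [r2c5∈{2,5}] 2 has one home in col 5: r2c5, so r2c5=2.
Step 6. [r2c1∈{5}] only 5 remains possible at r2c1 ⇒ r2c1=5.
Step 7. [r6c4∈{6}] r6c4 has the single candidate 6 ⇒ r6c4=6.
Step 8. [r1c4∈{5}] r1c4 has the single candidate 5, so r1c4=5.
Step 9. [r5c1∈{6}] r5c1 is down to just 6, so r5c1=6.
Step 10. [r4c4∈{1}] r4c4 is down to just 1, so r4c4=1.
Step 11. [r2c3∈{4}] r2c3 is down to just 4, so r2c3=4.
Step 12. [r1c1∈{2}] r1c1 has the single candidate 2, so r1c1=2.
Step 13. [r5c2∈{5}] only 5 remains possible at r5c2. So r5c2=5.
Step 14. [r5c4∈{2}] only 2 remains possible at r5c4. So r5c4=2.
Step 15. [r4c5∈{5}] only 5 remains possible at r4c5 ⇒ r4c5=5.
Step 16. [r5c6∈{4}] r5c6's peers cover all but 4 ⇒ r5c6=4.
Step 17. [r3c2∈{2}] r3c2's peers cover all but 2. So r3c2=2.
Step 18. [r4c1∈{3}] r4c1's peers cover all but 3 ⇒ r4c1=3.

Answer: 2 1 3 5 4 6 / 5 6 4 3 2 1 / 1 2 5 4 6 3 / 3 4 6 1 5 2 / 6 5 1 2 3 4 / 4 3 2 6 1 5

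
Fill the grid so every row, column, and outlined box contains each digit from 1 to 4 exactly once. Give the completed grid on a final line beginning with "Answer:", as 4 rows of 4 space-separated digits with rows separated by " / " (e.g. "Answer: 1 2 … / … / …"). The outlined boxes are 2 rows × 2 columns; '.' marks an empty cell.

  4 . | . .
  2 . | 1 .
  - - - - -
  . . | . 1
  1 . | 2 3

Step 1. [r3c2∈{2,3,4}] in row 3, 2 fits only at r3c2 ⇒ r3c2=2.
Step 2. [r2c2∈{3}] only 3 remains possible at r2c2, so r2c2=3.
Step 3. [r3c3∈{4}] r3c3's peers cover all but 4 ⇒ r3c3=4.
Step 4. [r1c4∈{2}] r1c4 has the single candidate 2 ⇒ r1c4=2.
Step 5. [r1c2∈{1}] r1c2 is down to just 1. So r1c2=1.
Step 6. [r1c3∈{3}] r1c3 is down to just 3. So r1c3=3.
Step 7. [r4c2∈{4}] nothing but 4 survives at r4c2, so r4c2=4.
Step 8. [r3c1∈{3}] r3c1 has the single candidate 3, so r3c1=3.
Step 9. [r2c4∈{4}] nothing but 4 survives at r2c4. So r2c4=4.

Answer: 4 1 3 2 / 2 3 1 4 / 3 2 4 1 / 1 4 2 3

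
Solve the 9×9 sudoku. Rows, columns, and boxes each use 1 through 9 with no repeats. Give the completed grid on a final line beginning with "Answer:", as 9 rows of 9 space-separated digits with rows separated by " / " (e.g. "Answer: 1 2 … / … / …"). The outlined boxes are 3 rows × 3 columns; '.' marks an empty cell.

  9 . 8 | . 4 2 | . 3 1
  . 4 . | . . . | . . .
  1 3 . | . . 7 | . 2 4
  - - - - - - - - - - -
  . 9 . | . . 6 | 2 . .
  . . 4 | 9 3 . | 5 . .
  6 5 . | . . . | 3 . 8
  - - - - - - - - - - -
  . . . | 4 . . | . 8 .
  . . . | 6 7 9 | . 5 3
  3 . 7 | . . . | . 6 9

Step 1. [r4c9∈{7}] r4c9's peers cover all but 7. So r4c9=7.
Step 2. [r1c4∈{5}] nothing but 5 survives at r1c4, so r1c4=5.
Step 3. [r3c4∈{8}] r3c4 is down to just 8. So r3c4=8.
Step 4. [r4c4∈{1}] r4c4 has the single candidate 1 ⇒ r4c4=1.
Step 5. [r7c3∈{1,2,5,6,9}] row 7 places 9 nowhere but r7c3, so r7c3=9.
Step 6. [r2c8∈{7,9}] r2c8 is the only open cell in col 8 admitting 7, so r2c8=7.
Step 7. [r9c4∈{2}] only 2 remains possible at r9c4. So r9c4=2.
Step 8. [r4c1∈{8}] r4c1's peers cover all but 8. So r4c1=8.
Step 9. [r7c1∈{2,5}] box 7 places 5 nowhere but r7c1 ⇒ r7c1=5.
Step 10. [r7c5∈{1}] only 1 remains possible at r7c5. So r7c5=1.
Step 11. [r1c7∈{6}] r1c7 has the single candidate 6. So r1c7=6.
Step 12. [r2c1∈{2}] r2c1 has the single candidate 2 ⇒ r2c1=2.
Step 13. [r5c2∈{1,2,7}] across row 5, 2 lands solely at r5c2 ⇒ r5c2=2.
Step 14. [r9c5∈{5,8}] in col 5, 8 fits only at r9c5 ⇒ r9c5=8.
Step 15. [r9c2∈{1}] r9c2's peers cover all but 1 ⇒ r9c2=1.
Step 16. [r6c8∈{1,4,9}] in row 6, 9 fits only at r6c8, so r6c8=9.
Step 17. [r3c7∈{9}] r3c7's peers cover all but 9. So r3c7=9.
Step 18. [r3c3∈{5,6}] 5 has one home in row 3: r3c3 ⇒ r3c3=5.
Step 19. [r8c1∈{4}] r8c1 has the single candidate 4 ⇒ r8c1=4.
Step 20. [r2c5∈{6,9}] in row 2, 9 fits only at r2c5 ⇒ r2c5=9.
Step 21. [r7c6∈{3}] nothing but 3 survives at r7c6 ⇒ r7c6=3.
Step 22. [r4c5∈{5}] nothing but 5 survives at r4c5, so r4c5=5.
Step 23. [r9c7∈{4}] only 4 remains possible at r9c7, so r9c7=4.
Step 24. [r2c3∈{6}] r2c3 has the single candidate 6 ⇒ r2c3=6.
Step 25. [r2c7∈{8}] r2c7 has the single candidate 8. So r2c7=8.
Step 26. [r6c5∈{2}] nothing but 2 survives at r6c5, so r6c5=2.
Step 27. [r1c2∈{7}] r1c2 is down to just 7, so r1c2=7.
Step 28. [r5c1∈{7}] only 7 remains possible at r5c1 ⇒ r5c1=7.
Step 29. [r8c2∈{8}] only 8 remains possible at r8c2, so r8c2=8.
Step 30. [r9c6∈{5}] nothing but 5 survives at r9c6 ⇒ r9c6=5.
Step 31. [r6c3∈{1}] nothing but 1 survives at r6c3, so r6c3=1.
Step 32. [r2c6∈{1}] r2c6 has the single candidate 1, so r2c6=1.
Step 33. [r3c5∈{6}] r3c5 is down to just 6, so r3c5=6.
Step 34. [r6c4∈{7}] r6c4 has the single candidate 7, so r6c4=7.
Step 35. [r4c3∈{3}] only 3 remains possible at r4c3. So r4c3=3.
Step 36. [r7c2∈{6}] r7c2's peers cover all but 6 ⇒ r7c2=6.
Step 37. [r5c6∈{8}] r5c6 has the single candidate 8. So r5c6=8.
Step 38. [r7c7∈{7}] r7c7 is down to just 7. So r7c7=7.
Step 39. [r7c9∈{2}] r7c9's peers cover all but 2, so r7c9=2.
Step 40. [r4c8∈{4}] r4c8's peers cover all but 4 ⇒ r4c8=4.
Step 41. [r2c4∈{3}] r2c4 is down to just 3. So r2c4=3.
Step 42. [r5c8∈{1}] r5c8 is down to just 1. So r5c8=1.
Step 43. [r8c3∈{2}] nothing but 2 survives at r8c3. So r8c3=2.
Step 44. [r5c9∈{6}] nothing but 6 survives at r5c9 ⇒ r5c9=6.
Step 45. [r2c9∈{5}] only 5 remains possible at r2c9 ⇒ r2c9=5.
Step 46. [r6c6∈{4}] r6c6's peers cover all but 4 ⇒ r6c6=4.
Step 47. [r8c7∈{1}] r8c7's peers cover all but 1. So r8c7=1.

Answer: 9 7 8 5 4 2 6 3 1 / 2 4 6 3 9 1 8 7 5 / 1 3 5 8 6 7 9 2 4 / 8 9 3 1 5 6 2 4 7 / 7 2 4 9 3 8 5 1 6 / 6 5 1 7 2 4 3 9 8 / 5 6 9 4 1 3 7 8 2 / 4 8 2 6 7 9 1 5 3 / 3 1 7 2 8 5 4 6 9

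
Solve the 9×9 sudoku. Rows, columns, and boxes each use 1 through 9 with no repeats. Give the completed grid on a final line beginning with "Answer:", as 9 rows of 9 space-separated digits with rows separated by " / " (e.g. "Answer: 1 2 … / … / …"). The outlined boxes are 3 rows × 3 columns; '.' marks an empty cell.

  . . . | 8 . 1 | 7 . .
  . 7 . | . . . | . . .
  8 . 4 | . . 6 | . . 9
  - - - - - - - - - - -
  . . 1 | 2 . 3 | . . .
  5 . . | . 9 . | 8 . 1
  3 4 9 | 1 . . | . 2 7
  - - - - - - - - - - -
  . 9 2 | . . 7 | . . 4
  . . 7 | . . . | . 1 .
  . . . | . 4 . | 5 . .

Step 1. [r6c7∈{6}] r6c7 is down to just 6 ⇒ r6c7=6.
Step 2. [r7c7∈{3}] r7c7 is down to just 3, so r7c7=3.
Step 3. [r8c2∈{3,5,6,8}] in box 7, 5 fits only at r8c2 ⇒ r8c2=5.
Step 4. [r5c3∈{6}] r5c3's peers cover all but 6. So r5c3=6.
Step 5. [r1c8∈{3,4,5,6}] r1c8 is the only open cell in row 1 admitting 4, so r1c8=4.
Step 6. [r9c3∈{3,8}] 8 has one home in col 3: r9c3 ⇒ r9c3=8.
Step 7. [r9c2∈{1,3,6}] box 7 places 3 nowhere but r9c2, so r9c2=3.
Step 8. [r4c5∈{5,6,7,8}] across row 4, 6 lands solely at r4c5. So r4c5=6.
Step 9. [r1c2∈{2,6}] across col 2, 6 lands solely at r1c2 ⇒ r1c2=6.
Step 10. [r3c5∈{2,3,5,7}] across col 5, 7 lands solely at r3c5 ⇒ r3c5=7.
Step 11. [r4c9∈{5}] only 5 remains possible at r4c9, so r4c9=5.
Step 12. [r3c2∈{1,2}] across col 2, 1 lands solely at r3c2, so r3c2=1.
Step 13. [r3c7∈{2}] r3c7 has the single candidate 2 ⇒ r3c7=2.
Step 14. [r1c9∈{3}] nothing but 3 survives at r1c9. So r1c9=3.
Step 15. [r8c7∈{9}] r8c7 has the single candidate 9, so r8c7=9.
Step 16. [r3c4∈{3,5}] in row 3, 3 fits only at r3c4, so r3c4=3.
Step 17. [r8c4∈{6}] nothing but 6 survives at r8c4. So r8c4=6.
Step 18. [r7c5∈{1,5,8}] across col 5, 1 lands solely at r7c5 ⇒ r7c5=1.
Step 19. [r7c8∈{6,8}] row 7 places 8 nowhere but r7c8 ⇒ r7c8=8.
Step 20. [r8c9∈{2}] r8c9's peers cover all but 2. So r8c9=2.
Step 21. [r9c9∈{6}] only 6 remains possible at r9c9, so r9c9=6.
Step 22. [r9c4∈{9}] r9c4 is down to just 9 ⇒ r9c4=9.
Step 23. [r2c6∈{2,4,5,9}] r2c6 is the only open cell in col 6 admitting 9. So r2c6=9.
Step 24. [r6c6∈{5,8}] 5 has one home in col 6: r6c6, so r6c6=5.
Step 25. [r2c1∈{2}] nothing but 2 survives at r2c1, so r2c1=2.
Step 26. [r2c5∈{5}] r2c5 has the single candidate 5 ⇒ r2c5=5.
Step 27. [r5c6∈{4}] only 4 remains possible at r5c6. So r5c6=4.
Step 28. [r8c6∈{8}] nothing but 8 survives at r8c6. So r8c6=8.
Step 29. [r4c8∈{9}] r4c8 has the single candidate 9. So r4c8=9.
Step 30. [r8c1∈{4}] r8c1 is down to just 4. So r8c1=4.
Step 31. [r9c8∈{7}] r9c8 has the single candidate 7 ⇒ r9c8=7.
Step 32. [r1c1∈{9}] r1c1 has the single candidate 9 ⇒ r1c1=9.
Step 33. [r5c8∈{3}] only 3 remains possible at r5c8 ⇒ r5c8=3.
Step 34. [r1c3∈{5}] only 5 remains possible at r1c3. So r1c3=5.
Step 35. [r2c7∈{1}] r2c7 is down to just 1 ⇒ r2c7=1.
Step 36. [r2c9∈{8}] r2c9 is down to just 8. So r2c9=8.
Step 37. [r7c1∈{6}] r7c1's peers cover all but 6 ⇒ r7c1=6.
Step 38. [r7c4∈{5}] r7c4 has the single candidate 5, so r7c4=5.
Step 39. [r5c2∈{2}] nothing but 2 survives at r5c2 ⇒ r5c2=2.
Step 40. [r6c5∈{8}] r6c5 is down to just 8, so r6c5=8.
Step 41. [r2c8∈{6}] r2c8 is down to just 6, so r2c8=6.
Step 42. [r1c5∈{2}] r1c5 is down to just 2. So r1c5=2.
Step 43. [r2c4∈{4}] r2c4 is down to just 4, so r2c4=4.
Step 44. [r4c7∈{4}] r4c7 has the single candidate 4. So r4c7=4.
Step 45. [r3c8∈{5}] r3c8's peers cover all but 5 ⇒ r3c8=5.
Step 46. [r8c5∈{3}] nothing but 3 survives at r8c5 ⇒ r8c5=3.
Step 47. [r9c1∈{1}] only 1 remains possible at r9c1 ⇒ r9c1=1.
Step 48. [r9c6∈{2}] only 2 remains possible at r9c6 ⇒ r9c6=2.
Step 49. [r5c4∈{7}] r5c4 has the single candidate 7 ⇒ r5c4=7.
Step 50. [r2c3∈{3}] only 3 remains possible at r2c3, so r2c3=3.
Step 51. [r4c2∈{8}] r4c2 has the single candidate 8. So r4c2=8.
Step 52. [r4c1∈{7}] r4c1's peers cover all but 7. So r4c1=7.

Answer: 9 6 5 8 2 1 7 4 3 / 2 7 3 4 5 9 1 6 8 / 8 1 4 3 7 6 2 5 9 / 7 8 1 2 6 3 4 9 5 / 5 2 6 7 9 4 8 3 1 / 3 4 9 1 8 5 6 2 7 / 6 9 2 5 1 7 3 8 4 / 4 5 7 6 3 8 9 1 2 / 1 3 8 9 4 2 5 7 6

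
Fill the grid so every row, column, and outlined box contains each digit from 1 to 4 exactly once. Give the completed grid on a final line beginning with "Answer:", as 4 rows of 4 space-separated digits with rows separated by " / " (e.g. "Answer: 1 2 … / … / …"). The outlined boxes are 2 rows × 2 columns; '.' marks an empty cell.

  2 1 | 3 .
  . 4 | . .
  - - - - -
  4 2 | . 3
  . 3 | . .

Step 1. [r4c3∈{1,2,4}] across col 3, 4 lands solely at r4c3, so r4c3=4.
Step 2. [r3c3∈{1}] r3c3 is down to just 1. So r3c3=1.
Step 3. [r2c3∈{2}] nothing but 2 survives at r2c3, so r2c3=2.
Step 4. [r2c4∈{1}] r2c4 is down to just 1, so r2c4=1.
Step 5. [r1c4∈{4}] r1c4 has the single candidate 4. So r1c4=4.
Step 6. [r4c1∈{1}] r4c1 has the single candidate 1 ⇒ r4c1=1.
Step 7. [r4c4∈{2}] nothing but 2 survives at r4c4, so r4c4=2.
Step 8. [r2c1∈{3}] only 3 remains possible at r2c1. So r2c1=3.

Answer: 2 1 3 4 / 3 4 2 1 / 4 2 1 3 / 1 3 4 2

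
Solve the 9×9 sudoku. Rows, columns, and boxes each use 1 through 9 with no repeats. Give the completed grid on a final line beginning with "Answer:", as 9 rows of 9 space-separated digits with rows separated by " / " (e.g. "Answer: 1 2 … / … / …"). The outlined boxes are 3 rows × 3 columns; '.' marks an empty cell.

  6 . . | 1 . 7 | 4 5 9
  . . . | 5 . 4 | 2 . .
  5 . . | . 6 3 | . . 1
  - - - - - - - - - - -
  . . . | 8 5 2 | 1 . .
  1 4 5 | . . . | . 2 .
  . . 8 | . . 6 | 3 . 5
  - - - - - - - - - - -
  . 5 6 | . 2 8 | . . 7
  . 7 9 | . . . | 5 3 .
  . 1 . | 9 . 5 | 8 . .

Step 1. [r3c2∈{2,8,9}] across row 3, 9 lands solely at r3c2 ⇒ r3c2=9.
Step 2. [r5c7∈{6,7,9}] in col 7, 6 fits only at r5c7. So r5c7=6.
Step 3. [r2c9∈{3,6,8}] in col 9, 3 fits only at r2c9, so r2c9=3.
Step 4. [r6c5∈{1,4,7,9}] row 6 places 1 nowhere but r6c5. So r6c5=1.
Step 5. [r8c5∈{4}] r8c5's peers cover all but 4. So r8c5=4.
Step 6. [r2c2∈{8}] r2c2 is down to just 8, so r2c2=8.
Step 7. [r2c1∈{7}] r2c1 has the single candidate 7. So r2c1=7.
Step 8. [r4c9∈{4}] r4c9 has the single candidate 4, so r4c9=4.
Step 9. [r7c4∈{3}] r7c4 has the single candidate 3. So r7c4=3.
Step 10. [r7c1∈{4}] r7c1's peers cover all but 4, so r7c1=4.
Step 11. [r4c3∈{3,7}] r4c3 is the only open cell in col 3 admitting 7 ⇒ r4c3=7.
Step 12. [r4c8∈{9}] r4c8 has the single candidate 9, so r4c8=9.
Step 13. [r6c2∈{2}] only 2 remains possible at r6c2. So r6c2=2.
Step 14. [r1c3∈{2,3}] r1c3 is the only open cell in row 1 admitting 2. So r1c3=2.
Step 15. [r5c4∈{7}] r5c4 has the single candidate 7 ⇒ r5c4=7.
Step 16. [r4c1∈{3}] r4c1 has the single candidate 3, so r4c1=3.
Step 17. [r9c1∈{2}] r9c1 has the single candidate 2 ⇒ r9c1=2.
Step 18. [r9c9∈{6}] r9c9's peers cover all but 6 ⇒ r9c9=6.
Step 19. [r2c5∈{9}] r2c5 is down to just 9. So r2c5=9.
Step 20. [r3c8∈{7,8}] row 3 places 8 nowhere but r3c8. So r3c8=8.
Step 21. [r3c7∈{7}] r3c7 has the single candidate 7 ⇒ r3c7=7.
Step 22. [r9c3∈{3}] r9c3 has the single candidate 3, so r9c3=3.
Step 23. [r5c6∈{9}] r5c6's peers cover all but 9, so r5c6=9.
Step 24. [r6c4∈{4}] r6c4 has the single candidate 4, so r6c4=4.
Step 25. [r9c5∈{7}] nothing but 7 survives at r9c5. So r9c5=7.
Step 26. [r9c8∈{4}] nothing but 4 survives at r9c8, so r9c8=4.
Step 27. [r5c5∈{3}] r5c5 is down to just 3 ⇒ r5c5=3.
Step 28. [r1c5∈{8}] r1c5 has the single candidate 8 ⇒ r1c5=8.
Step 29. [r5c9∈{8}] r5c9 has the single candidate 8, so r5c9=8.
Step 30. [r3c3∈{4}] only 4 remains possible at r3c3, so r3c3=4.
Step 31. [r2c3∈{1}] nothing but 1 survives at r2c3, so r2c3=1.
Step 32. [r6c1∈{9}] nothing but 9 survives at r6c1 ⇒ r6c1=9.
Step 33. [r7c8∈{1}] only 1 remains possible at r7c8, so r7c8=1.
Step 34. [r2c8∈{6}] r2c8 is down to just 6, so r2c8=6.
Step 35. [r8c1∈{8}] only 8 remains possible at r8c1. So r8c1=8.
Step 36. [r8c4∈{6}] nothing but 6 survives at r8c4. So r8c4=6.
Step 37. [r1c2∈{3}] r1c2's peers cover all but 3 ⇒ r1c2=3.
Step 38. [r4c2∈{6}] nothing but 6 survives at r4c2 ⇒ r4c2=6.
Step 39. [r8c6∈{1}] nothing but 1 survives at r8c6 ⇒ r8c6=1.
Step 40. [r6c8∈{7}] r6c8 is down to just 7, so r6c8=7.
Step 41. [r7c7∈{9}] r7c7's peers cover all but 9, so r7c7=9.
Step 42. [r3c4∈{2}] r3c4's peers cover all but 2. So r3c4=2.
Step 43. [r8c9∈{2}] only 2 remains possible at r8c9. So r8c9=2.

Answer: 6 3 2 1 8 7 4 5 9 / 7 8 1 5 9 4 2 6 3 / 5 9 4 2 6 3 7 8 1 / 3 6 7 8 5 2 1 9 4 / 1 4 5 7 3 9 6 2 8 / 9 2 8 4 1 6 3 7 5 / 4 5 6 3 2 8 9 1 7 / 8 7 9 6 4 1 5 3 2 / 2 1 3 9 7 5 8 4 6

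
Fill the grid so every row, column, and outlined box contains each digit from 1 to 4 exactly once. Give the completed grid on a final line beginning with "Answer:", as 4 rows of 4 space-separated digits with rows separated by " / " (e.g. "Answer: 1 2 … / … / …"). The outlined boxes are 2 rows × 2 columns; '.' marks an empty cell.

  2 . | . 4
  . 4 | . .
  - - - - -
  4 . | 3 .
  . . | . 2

Step 1. [r1c3∈{1}] r1c3 has the single candidate 1 ⇒ r1c3=1.
Step 2. [r2c1∈{1,3}] row 2 places 1 nowhere but r2c1, so r2c1=1.
Step 3. [r4c2∈{1,3}] r4c2 is the only open cell in row 4 admitting 1, so r4c2=1.
Step 4. [r4c3∈{4}] r4c3 is down to just 4, so r4c3=4.
Step 5. [r3c4∈{1}] r3c4 is down to just 1 ⇒ r3c4=1.
Step 6. [r2c4∈{3}] r2c4 has the single candidate 3. So r2c4=3.
Step 7. [r2c3∈{2}] r2c3 is down to just 2 ⇒ r2c3=2.
Step 8. [r4c1∈{3}] r4c1 is down to just 3 ⇒ r4c1=3.
Step 9. [r3c2∈{2}] r3c2 has the single candidate 2, so r3c2=2.
Step 10. [r1c2∈{3}] r1c2 is down to just 3, so r1c2=3.

Answer: 2 3 1 4 / 1 4 2 3 / 4 2 3 1 / 3 1 4 2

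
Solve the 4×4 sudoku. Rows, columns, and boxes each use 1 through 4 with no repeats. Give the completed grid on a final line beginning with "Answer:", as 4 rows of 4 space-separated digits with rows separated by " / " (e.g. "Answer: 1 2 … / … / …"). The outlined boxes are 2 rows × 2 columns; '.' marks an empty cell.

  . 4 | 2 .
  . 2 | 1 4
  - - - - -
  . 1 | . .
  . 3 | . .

Step 1. [r1c4∈{3}] only 3 remains possible at r1c4 ⇒ r1c4=3.
Step 2. [r3c4∈{2}] only 2 remains possible at r3c4. So r3c4=2.
Step 3. [r3c1∈{4}] r3c1 is down to just 4, so r3c1=4.
Step 4. [r4c1∈{2}] only 2 remains possible at r4c1 ⇒ r4c1=2.
Step 5. [r2c1∈{3}] only 3 remains possible at r2c1. So r2c1=3.
Step 6. [r4c3∈{4}] nothing but 4 survives at r4c3 ⇒ r4c3=4.
Step 7. [r4c4∈{1}] nothing but 1 survives at r4c4. So r4c4=1.
Step 8. [r3c3∈{3}] r3c3 has the single candidate 3. So r3c3=3.
Step 9. [r1c1∈{1}] r1c1 has the single candidate 1. So r1c1=1.

Answer: 1 4 2 3 / 3 2 1 4 / 4 1 3 2 / 2 3 4 1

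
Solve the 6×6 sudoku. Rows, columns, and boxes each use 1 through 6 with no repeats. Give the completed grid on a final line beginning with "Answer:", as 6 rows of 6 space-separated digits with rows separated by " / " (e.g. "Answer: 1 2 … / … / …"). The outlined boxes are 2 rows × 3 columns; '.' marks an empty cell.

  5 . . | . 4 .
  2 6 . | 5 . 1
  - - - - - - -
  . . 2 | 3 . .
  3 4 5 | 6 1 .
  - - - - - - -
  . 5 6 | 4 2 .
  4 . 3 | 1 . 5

Step 1. [r1c2∈{1,3}] 3 has one home in col 2: r1c2 ⇒ r1c2=3.
Step 2. [r3c1∈{1,6}] r3c1 is the only open cell in row 3 admitting 6 ⇒ r3c1=6.
Step 3. [r4c6∈{2}] r4c6's peers cover all but 2, so r4c6=2.
Step 4. [r6c5∈{6}] nothing but 6 survives at r6c5, so r6c5=6.
Step 5. [r3c5∈{5}] r3c5's peers cover all but 5, so r3c5=5.
Step 6. [r5c1∈{1}] only 1 remains possible at r5c1. So r5c1=1.
Step 7. [r3c6∈{4}] nothing but 4 survives at r3c6, so r3c6=4.
Step 8. [r1c3∈{1}] r1c3 is down to just 1, so r1c3=1.
Step 9. [r5c6∈{3}] nothing but 3 survives at r5c6. So r5c6=3.
Step 10. [r2c3∈{4}] r2c3 is down to just 4, so r2c3=4.
Step 11. [r2c5∈{3}] r2c5's peers cover all but 3 ⇒ r2c5=3.
Step 12. [r1c4∈{2}] only 2 remains possible at r1c4. So r1c4=2.
Step 13. [r1c6∈{6}] only 6 remains possible at r1c6 ⇒ r1c6=6.
Step 14. [r3c2∈{1}] r3c2 is down to just 1, so r3c2=1.
Step 15. [r6c2∈{2}] nothing but 2 survives at r6c2. So r6c2=2.

Answer: 5 3 1 2 4 6 / 2 6 4 5 3 1 / 6 1 2 3 5 4 / 3 4 5 6 1 2 / 1 5 6 4 2 3 / 4 2 3 1 6 5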